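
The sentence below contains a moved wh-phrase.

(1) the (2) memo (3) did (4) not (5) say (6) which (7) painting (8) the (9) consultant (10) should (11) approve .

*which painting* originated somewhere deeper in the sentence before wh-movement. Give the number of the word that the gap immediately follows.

Underlying clause: The consultant should approve which painting.
'which painting' functions as the direct object of 'approve'. It moves to the left edge, and the trace sits right after 'approve':
The memo did not say which painting the consultant should approve ___.
'approve' is word 11.

11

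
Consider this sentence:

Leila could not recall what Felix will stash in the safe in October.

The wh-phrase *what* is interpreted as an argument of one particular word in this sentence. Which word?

stash

Before movement: Felix will stash what in the safe in October.
The filler 'what' is interpreted as the direct object of 'stash'. It moves to the left edge, and the trace sits right after 'stash':
Leila could not recall what Felix will stash ___ in the safe in October.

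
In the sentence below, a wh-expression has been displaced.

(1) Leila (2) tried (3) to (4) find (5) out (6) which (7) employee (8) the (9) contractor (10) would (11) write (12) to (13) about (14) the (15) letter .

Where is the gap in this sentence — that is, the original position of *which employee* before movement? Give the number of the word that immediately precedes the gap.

12

In situ: The contractor would write to which employee about the letter.
'which employee' functions as the object of the preposition 'to'. Wh-movement fronts it, leaving a gap right after 'to':
Leila tried to find out which employee the contractor would write to ___ about the letter.
'to' is word 12.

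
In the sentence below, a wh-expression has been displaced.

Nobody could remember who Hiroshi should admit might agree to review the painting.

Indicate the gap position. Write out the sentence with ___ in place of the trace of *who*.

Nobody could remember who Hiroshi should admit ___ might agree to review the painting.

In situ: Hiroshi should admit who might agree to review the painting.
'who' is the subject of the clause embedded under 'admit'. The gap is right after 'admit'.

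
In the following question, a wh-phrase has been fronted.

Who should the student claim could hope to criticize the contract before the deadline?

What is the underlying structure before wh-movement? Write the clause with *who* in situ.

The student should claim who could hope to criticize the contract before the deadline.

'who' is the subject of the clause embedded under 'claim'. It moves to the left edge, and the trace sits right after 'claim':
Who should the student claim ___ could hope to criticize the contract before the deadline?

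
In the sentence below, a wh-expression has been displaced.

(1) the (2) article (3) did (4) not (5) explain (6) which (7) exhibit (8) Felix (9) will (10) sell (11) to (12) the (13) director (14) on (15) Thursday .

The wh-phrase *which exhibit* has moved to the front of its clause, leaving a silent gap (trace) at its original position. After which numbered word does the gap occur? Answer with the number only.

10

Pre-movement form: Felix will sell which exhibit to the director on Thursday.
The filler 'which exhibit' is interpreted as the direct object of 'sell'. It moves to the left edge, and the trace sits right after 'sell':
The article did not explain which exhibit Felix will sell ___ to the director on Thursday.
'sell' is word 10.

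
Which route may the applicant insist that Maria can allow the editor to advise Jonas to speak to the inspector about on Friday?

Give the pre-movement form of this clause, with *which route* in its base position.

'which route' is the object of the preposition 'about'. Wh-movement fronts it, leaving a gap right after 'about':
Which route may the applicant insist that Maria can allow the editor to advise Jonas to speak to the inspector about ___ on Friday?

The applicant may insist that Maria can allow the editor to advise Jonas to speak to the inspector about which route on Friday.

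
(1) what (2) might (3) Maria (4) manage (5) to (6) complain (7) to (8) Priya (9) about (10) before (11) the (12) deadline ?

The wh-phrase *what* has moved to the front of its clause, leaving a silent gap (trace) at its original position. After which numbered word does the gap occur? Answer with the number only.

Before movement: Maria might manage to complain to Priya about what before the deadline.
'what' functions as the object of the preposition 'about'. Wh-movement fronts it, leaving a gap right after 'about':
What might Maria manage to complain to Priya about ___ before the deadline?
'about' is word 9.

9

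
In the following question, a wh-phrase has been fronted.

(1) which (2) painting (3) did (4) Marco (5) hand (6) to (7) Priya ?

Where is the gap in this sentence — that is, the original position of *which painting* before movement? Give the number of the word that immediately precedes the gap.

5

Pre-movement form: Marco did hand which painting to Priya.
'which painting' functions as the direct object of 'hand'. Wh-movement fronts it, leaving a gap right after 'hand':
Which painting did Marco hand ___ to Priya?
'hand' is word 5.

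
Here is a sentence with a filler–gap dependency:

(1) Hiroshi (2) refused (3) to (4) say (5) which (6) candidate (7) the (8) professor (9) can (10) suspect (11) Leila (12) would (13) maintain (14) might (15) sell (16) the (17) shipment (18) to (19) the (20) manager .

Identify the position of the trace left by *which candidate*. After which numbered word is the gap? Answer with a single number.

Underlying clause: The professor can suspect Leila would maintain which candidate might sell the shipment to the manager.
The filler 'which candidate' is interpreted as the subject of the clause embedded under 'maintain'. Fronting leaves a gap immediately after 'maintain':
Hiroshi refused to say which candidate the professor can suspect Leila would maintain ___ might sell the shipment to the manager.
'maintain' is word 13.

13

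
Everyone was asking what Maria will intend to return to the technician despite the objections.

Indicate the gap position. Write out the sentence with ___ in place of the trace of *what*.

Underlying clause: Maria will intend to return what to the technician despite the objections.
'what' functions as the direct object of 'return'. The gap is right after 'return'.

Everyone was asking what Maria will intend to return ___ to the technician despite the objections.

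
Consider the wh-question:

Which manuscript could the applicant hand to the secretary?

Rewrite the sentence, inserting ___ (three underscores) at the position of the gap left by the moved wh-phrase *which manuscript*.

Underlying clause: The applicant could hand which manuscript to the secretary.
The filler 'which manuscript' is interpreted as the direct object of 'hand'. The gap is right after 'hand'.

Which manuscript could the applicant hand ___ to the secretary?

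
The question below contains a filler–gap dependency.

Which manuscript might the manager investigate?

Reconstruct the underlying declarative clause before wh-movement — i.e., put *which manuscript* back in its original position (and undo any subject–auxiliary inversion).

The filler 'which manuscript' is interpreted as the direct object of 'investigate'. It moves to the left edge, and the trace sits right after 'investigate':
Which manuscript might the manager investigate ___?

The manager might investigate which manuscript.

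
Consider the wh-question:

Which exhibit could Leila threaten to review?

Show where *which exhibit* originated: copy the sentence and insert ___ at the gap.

Which exhibit could Leila threaten to review ___?

Underlying clause: Leila could threaten to review which exhibit.
'which exhibit' functions as the direct object of 'review'. The gap is right after 'review'.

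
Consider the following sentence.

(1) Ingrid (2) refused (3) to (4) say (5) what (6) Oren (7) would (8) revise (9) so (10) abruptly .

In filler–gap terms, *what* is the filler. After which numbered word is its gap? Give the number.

Pre-movement form: Oren would revise what so abruptly.
'what' is the direct object of 'revise'. It moves to the left edge, and the trace sits right after 'revise':
Ingrid refused to say what Oren would revise ___ so abruptly.
'revise' is word 8.

8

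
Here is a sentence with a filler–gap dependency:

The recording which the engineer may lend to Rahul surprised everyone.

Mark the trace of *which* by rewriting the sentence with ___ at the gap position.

'which' is the direct object of 'lend'. The gap is right after 'lend'.

The recording which the engineer may lend ___ to Rahul surprised everyone.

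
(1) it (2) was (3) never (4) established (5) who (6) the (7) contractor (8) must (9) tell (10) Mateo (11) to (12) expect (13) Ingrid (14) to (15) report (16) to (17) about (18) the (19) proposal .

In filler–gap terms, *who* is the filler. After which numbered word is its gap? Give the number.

Underlying clause: The contractor must tell Mateo to expect Ingrid to report to who about the proposal.
'who' is the object of the preposition 'to'. Fronting leaves a gap immediately after 'to':
It was never established who the contractor must tell Mateo to expect Ingrid to report to ___ about the proposal.
'to' is word 16.

16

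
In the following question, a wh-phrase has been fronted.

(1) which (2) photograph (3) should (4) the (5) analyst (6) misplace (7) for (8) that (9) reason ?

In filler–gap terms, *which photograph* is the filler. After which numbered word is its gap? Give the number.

In situ: The analyst should misplace which photograph for that reason.
The filler 'which photograph' is interpreted as the direct object of 'misplace'. Fronting leaves a gap immediately after 'misplace':
Which photograph should the analyst misplace ___ for that reason?
'misplace' is word 6.

6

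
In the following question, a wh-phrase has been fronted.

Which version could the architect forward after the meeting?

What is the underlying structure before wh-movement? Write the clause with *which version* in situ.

'which version' is the direct object of 'forward'. It moves to the left edge, and the trace sits right after 'forward':
Which version could the architect forward ___ after the meeting?

The architect could forward which version after the meeting.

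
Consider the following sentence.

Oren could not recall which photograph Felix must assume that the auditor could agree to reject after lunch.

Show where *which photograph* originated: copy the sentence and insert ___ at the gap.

Oren could not recall which photograph Felix must assume that the auditor could agree to reject ___ after lunch.

Before movement: Felix must assume that the auditor could agree to reject which photograph after lunch.
The filler 'which photograph' is interpreted as the direct object of 'reject'. The gap is right after 'reject'.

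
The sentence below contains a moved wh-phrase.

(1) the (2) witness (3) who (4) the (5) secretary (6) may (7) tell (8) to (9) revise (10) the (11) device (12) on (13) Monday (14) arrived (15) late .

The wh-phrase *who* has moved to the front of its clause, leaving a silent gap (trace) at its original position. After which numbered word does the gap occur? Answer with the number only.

'who' functions as the direct object of 'tell'. Fronting leaves a gap immediately after 'tell':
The witness who the secretary may tell ___ to revise the device on Monday arrived late.
'tell' is word 7.

7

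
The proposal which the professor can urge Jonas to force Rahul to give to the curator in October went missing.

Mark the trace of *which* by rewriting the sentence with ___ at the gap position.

The proposal which the professor can urge Jonas to force Rahul to give ___ to the curator in October went missing.

'which' functions as the direct object of 'give'. The gap is right after 'give'.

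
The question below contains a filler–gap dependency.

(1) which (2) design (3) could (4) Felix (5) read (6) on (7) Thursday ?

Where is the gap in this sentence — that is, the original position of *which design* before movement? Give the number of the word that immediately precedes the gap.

Pre-movement form: Felix could read which design on Thursday.
'which design' functions as the direct object of 'read'. Fronting leaves a gap immediately after 'read':
Which design could Felix read ___ on Thursday?
'read' is word 5.

5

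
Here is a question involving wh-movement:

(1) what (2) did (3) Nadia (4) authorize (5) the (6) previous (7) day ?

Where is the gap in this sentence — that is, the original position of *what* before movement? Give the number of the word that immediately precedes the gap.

In situ: Nadia did authorize what the previous day.
The filler 'what' is interpreted as the direct object of 'authorize'. It moves to the left edge, and the trace sits right after 'authorize':
What did Nadia authorize ___ the previous day?
'authorize' is word 4.

4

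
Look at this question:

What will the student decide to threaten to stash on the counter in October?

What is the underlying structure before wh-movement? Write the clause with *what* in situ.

The student will decide to threaten to stash what on the counter in October.

'what' is the direct object of 'stash'. It moves to the left edge, and the trace sits right after 'stash':
What will the student decide to threaten to stash ___ on the counter in October?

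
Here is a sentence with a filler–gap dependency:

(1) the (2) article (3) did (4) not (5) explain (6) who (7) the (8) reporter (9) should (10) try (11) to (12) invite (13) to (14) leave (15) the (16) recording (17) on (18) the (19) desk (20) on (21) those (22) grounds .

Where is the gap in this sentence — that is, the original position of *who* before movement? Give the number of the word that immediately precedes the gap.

In situ: The reporter should try to invite who to leave the recording on the desk on those grounds.
'who' functions as the direct object of 'invite'. It moves to the left edge, and the trace sits right after 'invite':
The article did not explain who the reporter should try to invite ___ to leave the recording on the desk on those grounds.
'invite' is word 12.

12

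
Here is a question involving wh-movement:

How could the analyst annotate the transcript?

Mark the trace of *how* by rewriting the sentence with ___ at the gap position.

How could the analyst annotate the transcript ___?

Underlying clause: The analyst could annotate the transcript how.
'how' is the manner adjunct. The gap is right after 'transcript'.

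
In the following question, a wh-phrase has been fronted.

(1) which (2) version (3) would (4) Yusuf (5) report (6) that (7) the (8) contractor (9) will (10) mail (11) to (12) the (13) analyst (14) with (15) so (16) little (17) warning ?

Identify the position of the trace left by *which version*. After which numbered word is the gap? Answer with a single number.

10

In situ: Yusuf would report that the contractor will mail which version to the analyst with so little warning.
The filler 'which version' is interpreted as the direct object of 'mail'. Fronting leaves a gap immediately after 'mail':
Which version would Yusuf report that the contractor will mail ___ to the analyst with so little warning?
'mail' is word 10.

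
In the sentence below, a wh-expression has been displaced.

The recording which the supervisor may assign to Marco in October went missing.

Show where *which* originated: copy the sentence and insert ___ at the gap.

The recording which the supervisor may assign ___ to Marco in October went missing.

'which' functions as the direct object of 'assign'. The gap is right after 'assign'.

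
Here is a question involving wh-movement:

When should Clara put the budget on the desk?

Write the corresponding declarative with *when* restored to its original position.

Clara should put the budget on the desk when.

The filler 'when' is interpreted as the temporal adjunct. Fronting leaves a gap immediately after 'desk':
When should Clara put the budget on the desk ___?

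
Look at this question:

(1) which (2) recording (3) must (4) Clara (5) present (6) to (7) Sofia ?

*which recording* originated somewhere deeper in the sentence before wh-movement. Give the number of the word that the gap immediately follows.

5

Pre-movement form: Clara must present which recording to Sofia.
'which recording' functions as the direct object of 'present'. Wh-movement fronts it, leaving a gap right after 'present':
Which recording must Clara present ___ to Sofia?
'present' is word 5.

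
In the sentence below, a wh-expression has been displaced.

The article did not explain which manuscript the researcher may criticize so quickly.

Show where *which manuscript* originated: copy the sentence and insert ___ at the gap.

Pre-movement form: The researcher may criticize which manuscript so quickly.
'which manuscript' functions as the direct object of 'criticize'. The gap is right after 'criticize'.

The article did not explain which manuscript the researcher may criticize ___ so quickly.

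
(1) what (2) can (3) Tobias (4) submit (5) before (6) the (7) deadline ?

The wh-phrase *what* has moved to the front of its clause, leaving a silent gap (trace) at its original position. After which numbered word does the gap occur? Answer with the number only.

Underlying clause: Tobias can submit what before the deadline.
The filler 'what' is interpreted as the direct object of 'submit'. Fronting leaves a gap immediately after 'submit':
What can Tobias submit ___ before the deadline?
'submit' is word 4.

4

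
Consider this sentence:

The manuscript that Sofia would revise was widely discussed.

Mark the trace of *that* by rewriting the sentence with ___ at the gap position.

'that' functions as the direct object of 'revise'. The gap is right after 'revise'.

The manuscript that Sofia would revise ___ was widely discussed.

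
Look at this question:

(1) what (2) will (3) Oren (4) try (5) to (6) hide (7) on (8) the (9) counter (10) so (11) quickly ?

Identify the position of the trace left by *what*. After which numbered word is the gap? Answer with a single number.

6

In situ: Oren will try to hide what on the counter so quickly.
'what' is the direct object of 'hide'. Wh-movement fronts it, leaving a gap right after 'hide':
What will Oren try to hide ___ on the counter so quickly?
'hide' is word 6.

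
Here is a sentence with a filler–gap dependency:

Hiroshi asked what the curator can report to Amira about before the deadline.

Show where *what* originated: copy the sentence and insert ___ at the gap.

In situ: The curator can report to Amira about what before the deadline.
The filler 'what' is interpreted as the object of the preposition 'about'. The gap is right after 'about'.

Hiroshi asked what the curator can report to Amira about ___ before the deadline.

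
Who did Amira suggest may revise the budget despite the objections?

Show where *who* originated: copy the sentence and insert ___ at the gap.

Underlying clause: Amira did suggest who may revise the budget despite the objections.
'who' is the subject of the clause embedded under 'suggest'. The gap is right after 'suggest'.

Who did Amira suggest ___ may revise the budget despite the objections?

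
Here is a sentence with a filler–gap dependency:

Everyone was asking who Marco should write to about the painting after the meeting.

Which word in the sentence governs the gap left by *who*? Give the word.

In situ: Marco should write to who about the painting after the meeting.
'who' is the object of the preposition 'to'. Fronting leaves a gap immediately after 'to':
Everyone was asking who Marco should write to ___ about the painting after the meeting.

to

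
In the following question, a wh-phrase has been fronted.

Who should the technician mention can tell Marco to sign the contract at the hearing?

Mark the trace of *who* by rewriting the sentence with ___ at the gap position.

Who should the technician mention ___ can tell Marco to sign the contract at the hearing?

Underlying clause: The technician should mention who can tell Marco to sign the contract at the hearing.
'who' functions as the subject of the clause embedded under 'mention'. The gap is right after 'mention'.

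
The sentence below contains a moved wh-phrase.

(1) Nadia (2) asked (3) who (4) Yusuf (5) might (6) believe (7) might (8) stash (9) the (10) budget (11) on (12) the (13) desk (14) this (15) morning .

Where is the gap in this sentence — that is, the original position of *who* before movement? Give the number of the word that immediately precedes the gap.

6

Before movement: Yusuf might believe who might stash the budget on the desk this morning.
'who' functions as the subject of the clause embedded under 'believe'. It moves to the left edge, and the trace sits right after 'believe':
Nadia asked who Yusuf might believe ___ might stash the budget on the desk this morning.
'believe' is word 6.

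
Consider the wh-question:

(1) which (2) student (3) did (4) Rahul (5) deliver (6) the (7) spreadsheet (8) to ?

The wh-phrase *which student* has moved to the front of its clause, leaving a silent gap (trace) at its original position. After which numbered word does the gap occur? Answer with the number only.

Pre-movement form: Rahul did deliver the spreadsheet to which student.
'which student' functions as the object of the preposition 'to' (recipient of 'deliver'). Fronting leaves a gap immediately after 'to':
Which student did Rahul deliver the spreadsheet to ___?
'to' is word 8.

8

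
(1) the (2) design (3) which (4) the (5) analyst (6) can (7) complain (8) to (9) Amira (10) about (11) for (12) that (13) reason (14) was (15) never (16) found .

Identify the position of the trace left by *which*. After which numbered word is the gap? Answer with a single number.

The filler 'which' is interpreted as the object of the preposition 'about'. Fronting leaves a gap immediately after 'about':
The design which the analyst can complain to Amira about ___ for that reason was never found.
'about' is word 10.

10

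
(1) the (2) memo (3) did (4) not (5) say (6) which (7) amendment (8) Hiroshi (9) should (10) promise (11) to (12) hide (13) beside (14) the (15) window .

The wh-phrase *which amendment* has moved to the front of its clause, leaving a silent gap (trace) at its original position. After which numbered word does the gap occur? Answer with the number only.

12

Before movement: Hiroshi should promise to hide which amendment beside the window.
'which amendment' is the direct object of 'hide'. Wh-movement fronts it, leaving a gap right after 'hide':
The memo did not say which amendment Hiroshi should promise to hide ___ beside the window.
'hide' is word 12.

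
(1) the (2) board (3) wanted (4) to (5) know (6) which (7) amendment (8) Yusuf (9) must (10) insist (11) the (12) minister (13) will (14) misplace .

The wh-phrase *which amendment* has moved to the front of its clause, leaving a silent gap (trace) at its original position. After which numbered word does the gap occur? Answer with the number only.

14

Pre-movement form: Yusuf must insist the minister will misplace which amendment.
'which amendment' functions as the direct object of 'misplace'. Wh-movement fronts it, leaving a gap right after 'misplace':
The board wanted to know which amendment Yusuf must insist the minister will misplace ___.
'misplace' is word 14.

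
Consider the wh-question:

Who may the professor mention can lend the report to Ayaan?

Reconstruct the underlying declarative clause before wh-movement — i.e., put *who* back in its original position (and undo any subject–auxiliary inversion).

The filler 'who' is interpreted as the subject of the clause embedded under 'mention'. Fronting leaves a gap immediately after 'mention':
Who may the professor mention ___ can lend the report to Ayaan?

The professor may mention who can lend the report to Ayaan.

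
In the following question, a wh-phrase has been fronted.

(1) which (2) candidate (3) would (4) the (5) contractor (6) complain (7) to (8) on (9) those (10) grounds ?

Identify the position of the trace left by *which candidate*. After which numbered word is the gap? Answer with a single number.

In situ: The contractor would complain to which candidate on those grounds.
The filler 'which candidate' is interpreted as the object of the preposition 'to'. It moves to the left edge, and the trace sits right after 'to':
Which candidate would the contractor complain to ___ on those grounds?
'to' is word 7.

7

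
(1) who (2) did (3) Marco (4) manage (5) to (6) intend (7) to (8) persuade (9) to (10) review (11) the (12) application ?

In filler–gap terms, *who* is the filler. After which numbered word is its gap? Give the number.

Underlying clause: Marco did manage to intend to persuade who to review the application.
'who' is the direct object of 'persuade'. Fronting leaves a gap immediately after 'persuade':
Who did Marco manage to intend to persuade ___ to review the application?
'persuade' is word 8.

8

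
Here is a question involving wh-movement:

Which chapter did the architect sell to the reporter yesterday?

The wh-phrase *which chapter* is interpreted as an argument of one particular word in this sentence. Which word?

sell

Underlying clause: The architect did sell which chapter to the reporter yesterday.
'which chapter' functions as the direct object of 'sell'. Fronting leaves a gap immediately after 'sell':
Which chapter did the architect sell ___ to the reporter yesterday?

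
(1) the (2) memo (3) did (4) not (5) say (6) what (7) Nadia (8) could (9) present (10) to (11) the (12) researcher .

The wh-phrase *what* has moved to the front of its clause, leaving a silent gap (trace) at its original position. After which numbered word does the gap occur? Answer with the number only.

Before movement: Nadia could present what to the researcher.
'what' is the direct object of 'present'. Wh-movement fronts it, leaving a gap right after 'present':
The memo did not say what Nadia could present ___ to the researcher.
'present' is word 9.

9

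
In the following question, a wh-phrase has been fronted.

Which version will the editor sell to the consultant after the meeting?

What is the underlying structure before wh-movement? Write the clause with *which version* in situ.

The editor will sell which version to the consultant after the meeting.

'which version' is the direct object of 'sell'. Fronting leaves a gap immediately after 'sell':
Which version will the editor sell ___ to the consultant after the meeting?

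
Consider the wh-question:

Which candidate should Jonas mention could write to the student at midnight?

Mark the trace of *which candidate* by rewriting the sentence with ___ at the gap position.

Which candidate should Jonas mention ___ could write to the student at midnight?

In situ: Jonas should mention which candidate could write to the student at midnight.
'which candidate' is the subject of the clause embedded under 'mention'. The gap is right after 'mention'.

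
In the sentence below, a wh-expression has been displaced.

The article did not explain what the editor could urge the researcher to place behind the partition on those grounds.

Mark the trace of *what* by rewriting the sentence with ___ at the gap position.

In situ: The editor could urge the researcher to place what behind the partition on those grounds.
'what' is the direct object of 'place'. The gap is right after 'place'.

The article did not explain what the editor could urge the researcher to place ___ behind the partition on those grounds.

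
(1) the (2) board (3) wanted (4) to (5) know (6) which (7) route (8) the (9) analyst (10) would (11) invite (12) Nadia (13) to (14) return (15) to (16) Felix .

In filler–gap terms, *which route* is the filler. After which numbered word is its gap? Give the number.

Before movement: The analyst would invite Nadia to return which route to Felix.
The filler 'which route' is interpreted as the direct object of 'return'. It moves to the left edge, and the trace sits right after 'return':
The board wanted to know which route the analyst would invite Nadia to return ___ to Felix.
'return' is word 14.

14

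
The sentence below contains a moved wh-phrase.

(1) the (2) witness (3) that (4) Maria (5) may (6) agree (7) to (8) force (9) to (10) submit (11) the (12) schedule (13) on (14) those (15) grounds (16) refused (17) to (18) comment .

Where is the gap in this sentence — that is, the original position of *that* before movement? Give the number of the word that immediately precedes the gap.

The filler 'that' is interpreted as the direct object of 'force'. Fronting leaves a gap immediately after 'force':
The witness that Maria may agree to force ___ to submit the schedule on those grounds refused to comment.
'force' is word 8.

8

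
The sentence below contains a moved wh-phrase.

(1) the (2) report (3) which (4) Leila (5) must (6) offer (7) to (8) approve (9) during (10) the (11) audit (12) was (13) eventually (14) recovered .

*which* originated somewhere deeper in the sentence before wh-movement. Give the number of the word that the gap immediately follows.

8

'which' is the direct object of 'approve'. It moves to the left edge, and the trace sits right after 'approve':
The report which Leila must offer to approve ___ during the audit was eventually recovered.
'approve' is word 8.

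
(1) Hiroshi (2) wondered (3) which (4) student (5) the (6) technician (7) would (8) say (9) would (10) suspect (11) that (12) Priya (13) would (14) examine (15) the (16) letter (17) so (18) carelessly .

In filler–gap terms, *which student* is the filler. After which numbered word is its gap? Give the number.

8

Before movement: The technician would say which student would suspect that Priya would examine the letter so carelessly.
'which student' is the subject of the clause embedded under 'say'. Fronting leaves a gap immediately after 'say':
Hiroshi wondered which student the technician would say ___ would suspect that Priya would examine the letter so carelessly.
'say' is word 8.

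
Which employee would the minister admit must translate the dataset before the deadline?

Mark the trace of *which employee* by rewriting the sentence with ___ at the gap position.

Which employee would the minister admit ___ must translate the dataset before the deadline?

Pre-movement form: The minister would admit which employee must translate the dataset before the deadline.
'which employee' is the subject of the clause embedded under 'admit'. The gap is right after 'admit'.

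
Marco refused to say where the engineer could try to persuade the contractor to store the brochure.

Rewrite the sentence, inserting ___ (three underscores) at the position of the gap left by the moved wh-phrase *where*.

Marco refused to say where the engineer could try to persuade the contractor to store the brochure ___.

Underlying clause: The engineer could try to persuade the contractor to store the brochure where.
'where' is the locative complement of 'store'. The gap is right after 'brochure'.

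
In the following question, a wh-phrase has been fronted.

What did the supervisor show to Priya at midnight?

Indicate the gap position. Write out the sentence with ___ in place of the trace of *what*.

What did the supervisor show ___ to Priya at midnight?

Pre-movement form: The supervisor did show what to Priya at midnight.
The filler 'what' is interpreted as the direct object of 'show'. The gap is right after 'show'.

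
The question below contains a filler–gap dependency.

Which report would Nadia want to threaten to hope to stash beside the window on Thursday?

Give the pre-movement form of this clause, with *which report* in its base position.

Nadia would want to threaten to hope to stash which report beside the window on Thursday.

The filler 'which report' is interpreted as the direct object of 'stash'. Fronting leaves a gap immediately after 'stash':
Which report would Nadia want to threaten to hope to stash ___ beside the window on Thursday?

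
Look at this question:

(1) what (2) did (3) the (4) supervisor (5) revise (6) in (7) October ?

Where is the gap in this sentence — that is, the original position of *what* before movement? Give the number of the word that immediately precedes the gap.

Before movement: The supervisor did revise what in October.
The filler 'what' is interpreted as the direct object of 'revise'. It moves to the left edge, and the trace sits right after 'revise':
What did the supervisor revise ___ in October?
'revise' is word 5.

5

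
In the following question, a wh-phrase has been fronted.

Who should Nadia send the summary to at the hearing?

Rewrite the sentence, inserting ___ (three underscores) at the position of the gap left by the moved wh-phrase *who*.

Before movement: Nadia should send the summary to who at the hearing.
'who' is the object of the preposition 'to' (recipient of 'send'). The gap is right after 'to'.

Who should Nadia send the summary to ___ at the hearing?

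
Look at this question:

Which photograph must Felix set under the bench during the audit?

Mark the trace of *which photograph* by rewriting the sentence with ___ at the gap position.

Which photograph must Felix set ___ under the bench during the audit?

Underlying clause: Felix must set which photograph under the bench during the audit.
'which photograph' functions as the direct object of 'set'. The gap is right after 'set'.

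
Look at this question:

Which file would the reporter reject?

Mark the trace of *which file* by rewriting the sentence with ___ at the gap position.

Which file would the reporter reject ___?

Pre-movement form: The reporter would reject which file.
'which file' functions as the direct object of 'reject'. The gap is right after 'reject'.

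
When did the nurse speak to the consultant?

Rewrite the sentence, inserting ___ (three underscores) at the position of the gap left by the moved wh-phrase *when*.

When did the nurse speak to the consultant ___?

Pre-movement form: The nurse did speak to the consultant when.
'when' functions as the temporal adjunct. The gap is right after 'consultant'.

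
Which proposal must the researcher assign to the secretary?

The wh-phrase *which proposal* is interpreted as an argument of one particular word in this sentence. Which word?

Underlying clause: The researcher must assign which proposal to the secretary.
The filler 'which proposal' is interpreted as the direct object of 'assign'. It moves to the left edge, and the trace sits right after 'assign':
Which proposal must the researcher assign ___ to the secretary?

assign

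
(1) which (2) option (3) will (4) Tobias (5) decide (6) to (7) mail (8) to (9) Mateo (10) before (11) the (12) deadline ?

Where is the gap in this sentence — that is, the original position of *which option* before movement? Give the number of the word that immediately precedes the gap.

Underlying clause: Tobias will decide to mail which option to Mateo before the deadline.
The filler 'which option' is interpreted as the direct object of 'mail'. Wh-movement fronts it, leaving a gap right after 'mail':
Which option will Tobias decide to mail ___ to Mateo before the deadline?
'mail' is word 7.

7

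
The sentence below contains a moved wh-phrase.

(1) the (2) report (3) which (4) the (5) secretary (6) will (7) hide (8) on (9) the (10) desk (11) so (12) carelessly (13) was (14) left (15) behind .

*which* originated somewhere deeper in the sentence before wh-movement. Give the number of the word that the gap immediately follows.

7

'which' is the direct object of 'hide'. Fronting leaves a gap immediately after 'hide':
The report which the secretary will hide ___ on the desk so carelessly was left behind.
'hide' is word 7.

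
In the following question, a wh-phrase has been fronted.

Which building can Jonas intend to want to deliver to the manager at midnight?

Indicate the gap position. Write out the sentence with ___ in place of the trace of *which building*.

Which building can Jonas intend to want to deliver ___ to the manager at midnight?

Before movement: Jonas can intend to want to deliver which building to the manager at midnight.
'which building' functions as the direct object of 'deliver'. The gap is right after 'deliver'.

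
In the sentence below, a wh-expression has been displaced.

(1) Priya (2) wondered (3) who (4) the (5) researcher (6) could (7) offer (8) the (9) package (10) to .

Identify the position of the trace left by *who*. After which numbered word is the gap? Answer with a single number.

10

Pre-movement form: The researcher could offer the package to who.
'who' functions as the object of the preposition 'to' (recipient of 'offer'). It moves to the left edge, and the trace sits right after 'to':
Priya wondered who the researcher could offer the package to ___.
'to' is word 10.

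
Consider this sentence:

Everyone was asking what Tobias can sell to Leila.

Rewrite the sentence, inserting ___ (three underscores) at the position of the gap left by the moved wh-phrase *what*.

Underlying clause: Tobias can sell what to Leila.
The filler 'what' is interpreted as the direct object of 'sell'. The gap is right after 'sell'.

Everyone was asking what Tobias can sell ___ to Leila.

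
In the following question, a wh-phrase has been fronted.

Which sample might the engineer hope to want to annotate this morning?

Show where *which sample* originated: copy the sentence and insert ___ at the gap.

Which sample might the engineer hope to want to annotate ___ this morning?

In situ: The engineer might hope to want to annotate which sample this morning.
The filler 'which sample' is interpreted as the direct object of 'annotate'. The gap is right after 'annotate'.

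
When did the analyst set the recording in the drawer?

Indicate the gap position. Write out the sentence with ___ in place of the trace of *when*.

Underlying clause: The analyst did set the recording in the drawer when.
'when' is the temporal adjunct. The gap is right after 'drawer'.

When did the analyst set the recording in the drawer ___?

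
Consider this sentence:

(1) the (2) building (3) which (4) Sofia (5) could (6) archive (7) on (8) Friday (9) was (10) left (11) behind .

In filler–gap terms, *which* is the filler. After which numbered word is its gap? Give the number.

6

'which' functions as the direct object of 'archive'. Wh-movement fronts it, leaving a gap right after 'archive':
The building which Sofia could archive ___ on Friday was left behind.
'archive' is word 6.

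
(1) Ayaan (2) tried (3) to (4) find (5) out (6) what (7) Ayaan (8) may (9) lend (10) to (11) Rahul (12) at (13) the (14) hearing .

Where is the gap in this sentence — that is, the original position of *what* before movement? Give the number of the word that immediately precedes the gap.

Pre-movement form: Ayaan may lend what to Rahul at the hearing.
'what' functions as the direct object of 'lend'. Fronting leaves a gap immediately after 'lend':
Ayaan tried to find out what Ayaan may lend ___ to Rahul at the hearing.
'lend' is word 9.

9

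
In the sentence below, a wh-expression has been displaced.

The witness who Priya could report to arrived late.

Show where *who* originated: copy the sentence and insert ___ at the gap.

The witness who Priya could report to ___ arrived late.

'who' functions as the object of the preposition 'to'. The gap is right after 'to'.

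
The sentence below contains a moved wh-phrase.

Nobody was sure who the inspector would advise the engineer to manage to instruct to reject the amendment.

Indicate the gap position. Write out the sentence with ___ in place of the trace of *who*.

Nobody was sure who the inspector would advise the engineer to manage to instruct ___ to reject the amendment.

In situ: The inspector would advise the engineer to manage to instruct who to reject the amendment.
'who' functions as the direct object of 'instruct'. The gap is right after 'instruct'.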